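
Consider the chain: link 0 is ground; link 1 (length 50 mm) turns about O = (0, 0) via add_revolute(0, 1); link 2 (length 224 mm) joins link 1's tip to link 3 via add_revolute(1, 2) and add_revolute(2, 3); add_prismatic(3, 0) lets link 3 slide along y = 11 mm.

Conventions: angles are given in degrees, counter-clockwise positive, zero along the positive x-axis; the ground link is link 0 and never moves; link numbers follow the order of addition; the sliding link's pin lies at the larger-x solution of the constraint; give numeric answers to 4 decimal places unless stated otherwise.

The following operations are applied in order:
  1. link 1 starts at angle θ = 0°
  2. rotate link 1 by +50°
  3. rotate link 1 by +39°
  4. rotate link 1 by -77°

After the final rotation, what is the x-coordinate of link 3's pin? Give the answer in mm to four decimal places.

geometry: r = 50 mm, L = 224 mm, e = 11 mm; θ starts at 0°
rotate link 1 by +50°: θ ← 0° +50° = 50°
rotate link 1 by +39°: θ ← 50° +39° = 89°
rotate link 1 by -77°: θ ← 89° -77° = 12°
crank pin P = (r cos θ, r sin θ) = (48.907380, 10.395585)
h = r sin θ − e = 10.395585 − 11 = -0.604415
x = r cos θ + √(L² − h²) = 48.907380 + 223.999185 = 272.906565

272.9066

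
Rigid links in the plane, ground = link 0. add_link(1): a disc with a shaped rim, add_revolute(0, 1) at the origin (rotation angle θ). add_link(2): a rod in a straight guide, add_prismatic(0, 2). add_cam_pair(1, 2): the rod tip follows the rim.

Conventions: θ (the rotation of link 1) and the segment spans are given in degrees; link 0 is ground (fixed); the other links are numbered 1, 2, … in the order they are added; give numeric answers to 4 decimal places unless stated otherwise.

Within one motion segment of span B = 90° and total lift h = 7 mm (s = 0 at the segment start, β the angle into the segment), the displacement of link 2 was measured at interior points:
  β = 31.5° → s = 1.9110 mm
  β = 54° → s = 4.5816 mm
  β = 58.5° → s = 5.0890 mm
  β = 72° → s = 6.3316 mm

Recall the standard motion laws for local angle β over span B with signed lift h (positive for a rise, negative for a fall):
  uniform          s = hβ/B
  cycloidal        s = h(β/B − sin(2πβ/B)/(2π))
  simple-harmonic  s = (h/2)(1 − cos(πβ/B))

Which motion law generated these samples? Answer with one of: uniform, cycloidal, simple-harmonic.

candidates at β/B = r: uniform s = h·r (linear in β); cycloidal s = h·(r − sin(2πr)/(2π)); simple-harmonic s = (h/2)(1 − cos(πr))
β=31.5°: printed 1.9110 | uniform 2.4500, cycloidal 1.5487, simple-harmonic 1.9110
β=54°: printed 4.5816 | uniform 4.2000, cycloidal 4.8548, simple-harmonic 4.5816
β=58.5°: printed 5.0890 | uniform 4.5500, cycloidal 5.4513, simple-harmonic 5.0890
β=72°: printed 6.3316 | uniform 5.6000, cycloidal 6.6596, simple-harmonic 6.3316
only one law matches every sample → simple-harmonic

simple-harmonic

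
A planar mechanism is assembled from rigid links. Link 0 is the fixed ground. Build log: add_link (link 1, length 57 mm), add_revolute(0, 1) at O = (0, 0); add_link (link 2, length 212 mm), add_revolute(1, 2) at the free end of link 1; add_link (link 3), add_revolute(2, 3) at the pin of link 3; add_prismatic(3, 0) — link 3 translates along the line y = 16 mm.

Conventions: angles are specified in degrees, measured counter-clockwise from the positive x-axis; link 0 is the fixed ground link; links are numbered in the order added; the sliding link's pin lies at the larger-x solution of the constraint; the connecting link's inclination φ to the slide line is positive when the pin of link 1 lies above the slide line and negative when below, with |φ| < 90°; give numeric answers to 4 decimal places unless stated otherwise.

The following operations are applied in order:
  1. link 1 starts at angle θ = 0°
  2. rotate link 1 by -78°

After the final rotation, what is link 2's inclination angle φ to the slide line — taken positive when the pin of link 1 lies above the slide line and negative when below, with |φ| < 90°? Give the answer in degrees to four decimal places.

geometry: r = 57 mm, L = 212 mm, e = 16 mm; θ starts at 0°
rotate link 1 by -78°: θ ← 0° -78° = -78°
h = r sin θ − e = -55.754413 − 16 = -71.754413
sin φ = h / L = -71.754413 / 212 = -0.33846421
φ = arcsin(-0.33846421) = -19.783333°

-19.7833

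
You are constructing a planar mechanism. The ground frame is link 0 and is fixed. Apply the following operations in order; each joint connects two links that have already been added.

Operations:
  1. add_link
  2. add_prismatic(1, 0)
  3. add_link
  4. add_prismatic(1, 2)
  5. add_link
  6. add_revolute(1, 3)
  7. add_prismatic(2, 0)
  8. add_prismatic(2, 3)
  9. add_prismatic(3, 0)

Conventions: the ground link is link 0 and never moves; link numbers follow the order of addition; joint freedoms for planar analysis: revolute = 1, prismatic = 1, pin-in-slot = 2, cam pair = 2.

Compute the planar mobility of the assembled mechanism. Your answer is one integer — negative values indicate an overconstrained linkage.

(L,J1,J2)=(1,0,0); link0 fixed
link1: (2,0,0)
P 1-0 [J1]: (2,1,0)
link2: (3,1,0)
P 1-2 [J1]: (3,2,0)
link3: (4,2,0)
R 1-3 [J1]: (4,3,0)
P 2-0 [J1]: (4,4,0)
P 2-3 [J1]: (4,5,0)
P 3-0 [J1]: (4,6,0)
Grübler: 3·3 − 2·6 − 0 = -3

M = -3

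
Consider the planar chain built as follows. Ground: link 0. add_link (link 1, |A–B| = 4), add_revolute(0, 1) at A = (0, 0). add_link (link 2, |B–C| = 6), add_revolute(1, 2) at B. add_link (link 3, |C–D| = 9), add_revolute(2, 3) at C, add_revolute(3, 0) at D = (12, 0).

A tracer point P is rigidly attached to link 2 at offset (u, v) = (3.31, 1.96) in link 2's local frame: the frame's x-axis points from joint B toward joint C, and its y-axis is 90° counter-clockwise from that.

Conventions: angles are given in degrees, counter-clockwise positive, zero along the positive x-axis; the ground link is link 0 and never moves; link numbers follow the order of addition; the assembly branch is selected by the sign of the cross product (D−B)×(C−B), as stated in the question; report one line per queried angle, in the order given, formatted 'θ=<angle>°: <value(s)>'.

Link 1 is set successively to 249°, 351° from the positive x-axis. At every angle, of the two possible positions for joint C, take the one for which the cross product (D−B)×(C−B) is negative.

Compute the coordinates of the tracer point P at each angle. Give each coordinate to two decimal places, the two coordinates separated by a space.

A=(0,0), D=(12.00,0)
θ=249°: B = A + 4.00·(cos249°, sin249°) = (-1.4335, -3.7343)
θ=249°: |BD| = 13.9429
θ=249°: circle(B,6.00) ∩ circle(D,9.00): a=5.3577, h=2.7009
θ=249°:   candidates: C₊=(3.0051,0.3029) cross=37.659; C₋=(4.4519,-4.9016) cross=-37.659
θ=249°:   branch - wants cross < 0 → take C=(4.4519,-4.9016) (cross=-37.659)
θ=249°: ex = (C−B)/|BC| = (0.9809,-0.1946); ey = (0.1946,0.9809)
θ=249°: P = B + 3.31·ex + 1.96·ey = (2.1946,-2.4557)
θ=351°: B = A + 4.00·(cos351°, sin351°) = (3.9508, -0.6257)
θ=351°: |BD| = 8.0735
θ=351°: circle(B,6.00) ∩ circle(D,9.00): a=1.2499, h=5.8684
θ=351°:   candidates: C₊=(4.7420,5.3219) cross=47.378; C₋=(5.6517,-6.3796) cross=-47.378
θ=351°:   branch - wants cross < 0 → take C=(5.6517,-6.3796) (cross=-47.378)
θ=351°: ex = (C−B)/|BC| = (0.2835,-0.9590); ey = (0.9590,0.2835)
θ=351°: P = B + 3.31·ex + 1.96·ey = (6.7687,-3.2443)

θ=249°: 2.19 -2.46
θ=351°: 6.77 -3.24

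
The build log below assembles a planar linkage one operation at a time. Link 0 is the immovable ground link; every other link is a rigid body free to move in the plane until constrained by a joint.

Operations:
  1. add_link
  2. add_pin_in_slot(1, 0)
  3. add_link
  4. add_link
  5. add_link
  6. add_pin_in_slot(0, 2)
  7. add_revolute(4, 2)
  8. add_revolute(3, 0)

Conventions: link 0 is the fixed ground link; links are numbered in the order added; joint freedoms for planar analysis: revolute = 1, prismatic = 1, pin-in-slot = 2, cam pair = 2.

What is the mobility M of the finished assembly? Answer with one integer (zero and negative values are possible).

L=1 J1=0 J2=0
add link → L=2 J1=0 J2=0
PS@1,0 dof=2 J2 → L=2 J1=0 J2=1
add link → L=3 J1=0 J2=1
add link → L=4 J1=0 J2=1
add link → L=5 J1=0 J2=1
PS@0,2 dof=2 J2 → L=5 J1=0 J2=2
R@4,2 dof=1 J1 → L=5 J1=1 J2=2
R@3,0 dof=1 J1 → L=5 J1=2 J2=2
M=3(L−1)−2J1−J2=3·4−2·2−2=6

M = 6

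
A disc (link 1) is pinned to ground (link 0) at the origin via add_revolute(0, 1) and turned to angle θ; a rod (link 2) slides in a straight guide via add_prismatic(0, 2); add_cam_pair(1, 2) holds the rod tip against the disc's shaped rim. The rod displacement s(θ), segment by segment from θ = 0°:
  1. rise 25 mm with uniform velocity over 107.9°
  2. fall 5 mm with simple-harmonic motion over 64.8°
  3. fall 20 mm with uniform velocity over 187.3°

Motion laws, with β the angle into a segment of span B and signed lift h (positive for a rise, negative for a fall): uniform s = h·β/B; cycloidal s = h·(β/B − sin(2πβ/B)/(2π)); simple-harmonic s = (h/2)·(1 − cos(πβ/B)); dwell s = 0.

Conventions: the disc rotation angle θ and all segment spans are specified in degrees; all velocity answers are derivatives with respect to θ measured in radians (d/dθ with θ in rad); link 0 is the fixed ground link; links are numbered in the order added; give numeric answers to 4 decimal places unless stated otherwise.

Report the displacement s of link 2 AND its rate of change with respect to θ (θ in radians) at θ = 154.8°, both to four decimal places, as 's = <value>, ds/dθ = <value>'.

segment 1 (0° to 107.9°, uniform, h = 25) is passed completely: s = 0.0000 + (25) = 25.0000
θ = 154.8° falls in segment 2 (107.9° to 172.7°, simple-harmonic, h = -5): β = 154.8 − 107.9 = 46.9°, B = 64.8°; Δs = -5/2·(1 − cos(π·0.7238)) = -4.1162; s = 25.0000 − 4.1162 = 20.8838
velocity in seg [107.9°–172.7°] (simple-harmonic), θ in radians: β = 46.9° = 0.8186 rad, B = 64.8° = 1.1310 rad; ds/dθ = (πh/(2B)) sin(πβ/B) = (π·(-5)/(2·1.1310)) sin(π·0.7238) = -5.298050 mm/rad

s = 20.8838, ds/dθ = -5.2980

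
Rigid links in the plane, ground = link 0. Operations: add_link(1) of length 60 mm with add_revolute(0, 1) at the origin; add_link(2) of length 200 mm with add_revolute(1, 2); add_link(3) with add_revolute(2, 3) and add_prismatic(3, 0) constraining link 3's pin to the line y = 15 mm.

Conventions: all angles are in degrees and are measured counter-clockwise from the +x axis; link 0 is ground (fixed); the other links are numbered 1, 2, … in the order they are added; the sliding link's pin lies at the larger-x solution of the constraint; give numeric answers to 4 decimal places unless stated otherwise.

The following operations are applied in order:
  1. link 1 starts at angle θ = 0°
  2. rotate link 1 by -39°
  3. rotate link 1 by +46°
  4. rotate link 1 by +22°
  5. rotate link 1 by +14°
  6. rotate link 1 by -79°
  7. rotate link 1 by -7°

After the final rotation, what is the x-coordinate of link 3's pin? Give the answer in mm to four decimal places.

geometry: r = 60 mm, L = 200 mm, e = 15 mm; θ starts at 0°
rotate link 1 by -39°: θ ← 0° -39° = -39°
rotate link 1 by +46°: θ ← -39° +46° = 7°
rotate link 1 by +22°: θ ← 7° +22° = 29°
rotate link 1 by +14°: θ ← 29° +14° = 43°
rotate link 1 by -79°: θ ← 43° -79° = -36°
rotate link 1 by -7°: θ ← -36° -7° = -43°
crank pin P = (r cos θ, r sin θ) = (43.881222, -40.919902)
h = r sin θ − e = -40.919902 − 15 = -55.919902
x = r cos θ + √(L² − h²) = 43.881222 + 192.023344 = 235.904566

235.9046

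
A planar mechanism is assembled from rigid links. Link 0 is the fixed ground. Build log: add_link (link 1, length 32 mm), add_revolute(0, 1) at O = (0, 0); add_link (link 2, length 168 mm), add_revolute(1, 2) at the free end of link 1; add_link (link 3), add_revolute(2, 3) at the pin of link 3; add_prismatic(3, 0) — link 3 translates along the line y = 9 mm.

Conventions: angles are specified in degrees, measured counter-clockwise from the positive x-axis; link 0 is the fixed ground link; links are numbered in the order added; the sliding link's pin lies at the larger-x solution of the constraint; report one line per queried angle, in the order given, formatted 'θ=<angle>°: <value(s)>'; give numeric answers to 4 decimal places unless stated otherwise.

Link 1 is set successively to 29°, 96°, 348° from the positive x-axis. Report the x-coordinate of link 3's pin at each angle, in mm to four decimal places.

geometry: r = 32 mm, L = 168 mm, e = 9 mm
θ=29°: crank pin P = (r cos θ, r sin θ) = (27.987831, 15.513908)
θ=29°: h = r sin θ − e = 15.513908 − 9 = 6.513908
θ=29°: x = r cos θ + √(L² − h²) = 27.987831 + 167.873670 = 195.861500
θ=96°: crank pin P = (r cos θ, r sin θ) = (-3.344911, 31.824701)
θ=96°: h = r sin θ − e = 31.824701 − 9 = 22.824701
θ=96°: x = r cos θ + √(L² − h²) = -3.344911 + 166.442281 = 163.097371
θ=348°: crank pin P = (r cos θ, r sin θ) = (31.300723, -6.653174)
θ=348°: h = r sin θ − e = -6.653174 − 9 = -15.653174
θ=348°: x = r cos θ + √(L² − h²) = 31.300723 + 167.269179 = 198.569902

θ=29°: 195.8615
θ=96°: 163.0974
θ=348°: 198.5699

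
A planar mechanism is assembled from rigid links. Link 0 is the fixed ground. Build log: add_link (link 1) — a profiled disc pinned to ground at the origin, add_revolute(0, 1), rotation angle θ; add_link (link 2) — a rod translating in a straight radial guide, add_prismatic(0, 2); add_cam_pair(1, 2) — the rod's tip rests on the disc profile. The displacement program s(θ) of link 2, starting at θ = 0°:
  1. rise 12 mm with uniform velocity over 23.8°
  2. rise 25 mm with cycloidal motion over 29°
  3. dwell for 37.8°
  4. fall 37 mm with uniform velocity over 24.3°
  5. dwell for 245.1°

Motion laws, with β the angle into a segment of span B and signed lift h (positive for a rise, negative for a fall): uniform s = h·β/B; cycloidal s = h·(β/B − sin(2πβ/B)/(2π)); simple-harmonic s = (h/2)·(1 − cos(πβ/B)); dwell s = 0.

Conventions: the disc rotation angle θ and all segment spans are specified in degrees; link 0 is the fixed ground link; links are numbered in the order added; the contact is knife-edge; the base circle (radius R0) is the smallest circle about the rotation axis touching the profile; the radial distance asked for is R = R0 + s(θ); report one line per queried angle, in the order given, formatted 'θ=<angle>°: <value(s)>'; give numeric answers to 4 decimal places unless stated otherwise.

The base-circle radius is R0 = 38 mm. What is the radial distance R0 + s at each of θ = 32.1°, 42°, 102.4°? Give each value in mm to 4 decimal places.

seg 1 [0°–23.8°] uniform, h=12: full span → s += 12 → s = 12.0000
seg 2 [23.8°–52.8°] cycloidal, h=25: θ=32.1° here. β=8.3, B=29. 25·(0.2862 − sin(2π·0.2862)/(2π)) = 3.2788 → s = 15.2788
seg 2 [23.8°–52.8°] cycloidal, h=25: θ=42° here. β=18.2, B=29. 25·(0.6276 − sin(2π·0.6276)/(2π)) = 18.5485 → s = 30.5485
seg 2 [23.8°–52.8°] cycloidal, h=25: full span → s += 25 → s = 37.0000
seg 3 [52.8°–90.6°] dwell: s stays 37.0000
seg 4 [90.6°–114.9°] uniform, h=-37: θ=102.4° here. β=11.8, B=24.3. -37·11.8/24.3 = -17.9671 → s = 19.0329
θ=32.1°: R = R0 + s = 38 + 15.2788 = 53.2788
θ=42°: R = R0 + s = 38 + 30.5485 = 68.5485
θ=102.4°: R = R0 + s = 38 + 19.0329 = 57.0329

θ=32.1°: 53.2788
θ=42°: 68.5485
θ=102.4°: 57.0329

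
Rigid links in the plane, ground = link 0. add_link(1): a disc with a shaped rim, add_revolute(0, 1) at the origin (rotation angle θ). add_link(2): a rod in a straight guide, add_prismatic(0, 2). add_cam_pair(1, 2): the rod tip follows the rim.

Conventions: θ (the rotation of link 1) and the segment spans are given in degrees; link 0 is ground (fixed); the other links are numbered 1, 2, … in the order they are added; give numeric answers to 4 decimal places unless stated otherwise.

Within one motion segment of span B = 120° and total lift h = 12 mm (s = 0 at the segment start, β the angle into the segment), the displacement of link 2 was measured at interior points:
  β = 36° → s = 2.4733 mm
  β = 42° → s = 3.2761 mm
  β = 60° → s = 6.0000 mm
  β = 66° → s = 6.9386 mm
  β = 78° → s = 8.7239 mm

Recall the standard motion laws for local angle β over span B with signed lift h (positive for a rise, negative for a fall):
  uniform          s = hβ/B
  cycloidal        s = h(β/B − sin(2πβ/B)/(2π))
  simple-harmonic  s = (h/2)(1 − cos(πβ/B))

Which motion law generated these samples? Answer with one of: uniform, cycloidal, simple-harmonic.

candidates at β/B = r: uniform s = h·r (linear in β); cycloidal s = h·(r − sin(2πr)/(2π)); simple-harmonic s = (h/2)(1 − cos(πr))
β=36°: printed 2.4733 | uniform 3.6000, cycloidal 1.7836, simple-harmonic 2.4733
β=42°: printed 3.2761 | uniform 4.2000, cycloidal 2.6549, simple-harmonic 3.2761
β=60°: printed 6.0000 | uniform 6.0000, cycloidal 6.0000, simple-harmonic 6.0000
β=66°: printed 6.9386 | uniform 6.6000, cycloidal 7.1902, simple-harmonic 6.9386
β=78°: printed 8.7239 | uniform 7.8000, cycloidal 9.3451, simple-harmonic 8.7239
only one law matches every sample → simple-harmonic

simple-harmonic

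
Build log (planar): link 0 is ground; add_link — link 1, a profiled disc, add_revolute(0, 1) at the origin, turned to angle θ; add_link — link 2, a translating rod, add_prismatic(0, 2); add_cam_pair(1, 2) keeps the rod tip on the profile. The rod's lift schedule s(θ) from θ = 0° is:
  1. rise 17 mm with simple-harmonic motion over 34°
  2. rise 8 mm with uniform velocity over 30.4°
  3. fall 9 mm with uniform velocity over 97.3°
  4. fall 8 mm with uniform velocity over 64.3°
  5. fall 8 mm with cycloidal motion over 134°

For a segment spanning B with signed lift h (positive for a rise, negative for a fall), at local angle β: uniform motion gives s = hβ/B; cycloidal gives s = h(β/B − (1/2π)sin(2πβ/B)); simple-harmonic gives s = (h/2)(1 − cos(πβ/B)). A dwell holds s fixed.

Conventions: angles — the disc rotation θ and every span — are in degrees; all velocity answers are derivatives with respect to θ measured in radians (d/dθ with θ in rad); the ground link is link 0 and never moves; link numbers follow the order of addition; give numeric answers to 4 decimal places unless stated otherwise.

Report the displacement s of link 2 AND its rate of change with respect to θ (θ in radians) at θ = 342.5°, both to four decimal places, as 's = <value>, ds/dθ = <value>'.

seg 1 [0°–34°] simple-harmonic, h=17: full span → s += 17 → s = 17.0000
seg 2 [34°–64.4°] uniform, h=8: full span → s += 8 → s = 25.0000
seg 3 [64.4°–161.7°] uniform, h=-9: full span → s += -9 → s = 16.0000
seg 4 [161.7°–226°] uniform, h=-8: full span → s += -8 → s = 8.0000
seg 5 [226°–360°] cycloidal, h=-8: θ=342.5° here. β=116.5, B=134. -8·(0.8694 − sin(2π·0.8694)/(2π)) = -7.8866 → s = 0.1134
velocity in seg [226°–360°] (cycloidal), θ in radians: β = 116.5° = 2.0333 rad, B = 134° = 2.3387 rad; ds/dθ = (h/B)(1 − cos(2πβ/B)) = ((-8)/2.3387)(1 − cos(2π·0.8694)) = -1.088422 mm/rad

s = 0.1134, ds/dθ = -1.0884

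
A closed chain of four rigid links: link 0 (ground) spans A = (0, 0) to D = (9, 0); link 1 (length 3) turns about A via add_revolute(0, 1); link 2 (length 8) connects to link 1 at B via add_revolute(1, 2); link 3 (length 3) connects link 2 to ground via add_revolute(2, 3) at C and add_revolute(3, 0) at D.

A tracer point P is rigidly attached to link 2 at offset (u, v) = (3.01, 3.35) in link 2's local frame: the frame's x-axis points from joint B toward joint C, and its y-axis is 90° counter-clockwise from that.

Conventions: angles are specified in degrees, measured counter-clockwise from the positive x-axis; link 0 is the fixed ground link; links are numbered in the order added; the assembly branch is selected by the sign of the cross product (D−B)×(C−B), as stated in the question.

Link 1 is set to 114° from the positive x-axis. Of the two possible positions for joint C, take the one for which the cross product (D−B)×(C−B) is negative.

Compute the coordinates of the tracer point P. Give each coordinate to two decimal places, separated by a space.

A=(0,0), D=(9.00,0)
B = A + 3.00·(cos114°, sin114°) = (-1.2202, 2.7406)
|BD| = 10.5813
circle(B,8.00) ∩ circle(D,3.00): a=7.8896, h=1.3246
  candidates: C₊=(6.7432,1.9766) cross=14.016; C₋=(6.0570,-0.5822) cross=-14.016
  branch - wants cross < 0 → take C=(6.0570,-0.5822) (cross=-14.016)
ex = (C−B)/|BC| = (0.9097,-0.4154); ey = (0.4154,0.9097)
P = B + 3.01·ex + 3.35·ey = (2.9093,4.5378)

2.91 4.54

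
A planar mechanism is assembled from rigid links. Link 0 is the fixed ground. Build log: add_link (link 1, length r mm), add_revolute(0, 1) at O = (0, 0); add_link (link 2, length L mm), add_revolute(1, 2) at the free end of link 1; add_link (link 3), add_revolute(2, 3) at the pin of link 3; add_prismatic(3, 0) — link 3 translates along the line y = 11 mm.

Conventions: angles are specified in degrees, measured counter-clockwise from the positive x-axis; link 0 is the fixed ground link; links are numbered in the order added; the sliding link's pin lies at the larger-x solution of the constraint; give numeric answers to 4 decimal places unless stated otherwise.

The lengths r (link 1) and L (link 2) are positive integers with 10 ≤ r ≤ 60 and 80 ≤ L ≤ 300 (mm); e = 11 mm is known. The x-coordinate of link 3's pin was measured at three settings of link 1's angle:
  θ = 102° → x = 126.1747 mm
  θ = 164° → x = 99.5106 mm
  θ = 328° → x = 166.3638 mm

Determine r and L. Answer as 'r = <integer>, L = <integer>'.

constraint per measurement: (x − r cos θ)² + (r sin θ − e)² = L²
subtracting the θ₁ and θ₂ equations cancels the r² and L² terms:
r = (x₁² − x₂²) / (2[(x₁cos θ₁ + e sin θ₁) − (x₂cos θ₂ + e sin θ₂)]) = 38.9999 → r = 39
L² = (x₁ − r cos θ₁)² + (r sin θ₁ − e)² = 18768.9935 → L = 137.0000 → L = 137
check at θ₃=328°: x = 166.3638 (printed 166.3638) ✓

r = 39, L = 137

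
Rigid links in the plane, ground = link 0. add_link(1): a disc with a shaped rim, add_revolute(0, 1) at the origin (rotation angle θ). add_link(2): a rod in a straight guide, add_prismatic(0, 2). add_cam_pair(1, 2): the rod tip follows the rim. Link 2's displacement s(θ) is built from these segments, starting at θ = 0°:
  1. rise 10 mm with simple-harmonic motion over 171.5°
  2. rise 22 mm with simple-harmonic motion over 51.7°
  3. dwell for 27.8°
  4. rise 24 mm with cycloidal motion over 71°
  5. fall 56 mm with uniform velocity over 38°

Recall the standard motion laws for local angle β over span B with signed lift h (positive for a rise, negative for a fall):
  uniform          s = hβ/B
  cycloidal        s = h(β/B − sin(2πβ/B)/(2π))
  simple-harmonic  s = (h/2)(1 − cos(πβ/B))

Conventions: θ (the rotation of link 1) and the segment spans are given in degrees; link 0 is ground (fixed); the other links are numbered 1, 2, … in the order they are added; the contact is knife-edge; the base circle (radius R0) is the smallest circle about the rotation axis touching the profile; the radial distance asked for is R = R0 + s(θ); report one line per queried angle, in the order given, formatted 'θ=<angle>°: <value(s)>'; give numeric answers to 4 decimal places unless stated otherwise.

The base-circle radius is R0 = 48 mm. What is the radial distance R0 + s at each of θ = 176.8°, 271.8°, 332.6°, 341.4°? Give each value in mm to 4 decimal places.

segment 1 (0° to 171.5°, simple-harmonic, h = 10) is passed completely: s = 0.0000 + (10) = 10.0000
θ = 176.8° falls in segment 2 (171.5° to 223.2°, simple-harmonic, h = 22): β = 176.8 − 171.5 = 5.3°, B = 51.7°; Δs = 22/2·(1 − cos(π·0.1025)) = 0.5656; s = 10.0000 + 0.5656 = 10.5656
segment 2 (171.5° to 223.2°, simple-harmonic, h = 22) is passed completely: s = 10.0000 + (22) = 32.0000
segment 3 (223.2° to 251°, dwell): s unchanged at 32.0000
θ = 271.8° falls in segment 4 (251° to 322°, cycloidal, h = 24): β = 271.8 − 251 = 20.8°, B = 71°; Δs = 24·(0.2930 − sin(2π·0.2930)/(2π)) = 3.3496; s = 32.0000 + 3.3496 = 35.3496
segment 4 (251° to 322°, cycloidal, h = 24) is passed completely: s = 32.0000 + (24) = 56.0000
θ = 332.6° falls in segment 5 (322° to 360°, uniform, h = -56): β = 332.6 − 322 = 10.6°, B = 38°; Δs = -56·10.6/38 = -15.6211; s = 56.0000 − 15.6211 = 40.3789
θ = 341.4° falls in segment 5 (322° to 360°, uniform, h = -56): β = 341.4 − 322 = 19.4°, B = 38°; Δs = -56·19.4/38 = -28.5895; s = 56.0000 − 28.5895 = 27.4105
θ=176.8°: R = R0 + s = 48 + 10.5656 = 58.5656
θ=271.8°: R = R0 + s = 48 + 35.3496 = 83.3496
θ=332.6°: R = R0 + s = 48 + 40.3789 = 88.3789
θ=341.4°: R = R0 + s = 48 + 27.4105 = 75.4105

θ=176.8°: 58.5656
θ=271.8°: 83.3496
θ=332.6°: 88.3789
θ=341.4°: 75.4105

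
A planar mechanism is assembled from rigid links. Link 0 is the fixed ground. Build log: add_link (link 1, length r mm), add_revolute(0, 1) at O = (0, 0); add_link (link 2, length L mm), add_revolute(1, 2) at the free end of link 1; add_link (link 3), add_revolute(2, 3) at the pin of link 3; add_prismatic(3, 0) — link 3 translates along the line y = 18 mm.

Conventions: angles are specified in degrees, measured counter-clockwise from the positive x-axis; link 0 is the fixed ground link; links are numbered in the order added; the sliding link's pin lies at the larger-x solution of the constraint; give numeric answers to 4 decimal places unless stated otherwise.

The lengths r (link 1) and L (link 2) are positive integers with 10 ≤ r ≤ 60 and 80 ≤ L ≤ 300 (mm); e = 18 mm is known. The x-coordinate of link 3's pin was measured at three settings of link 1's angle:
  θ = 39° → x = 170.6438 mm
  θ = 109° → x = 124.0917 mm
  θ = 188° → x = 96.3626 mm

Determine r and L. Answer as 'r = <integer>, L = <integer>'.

constraint per measurement: (x − r cos θ)² + (r sin θ − e)² = L²
subtracting the θ₁ and θ₂ equations cancels the r² and L² terms:
r = (x₁² − x₂²) / (2[(x₁cos θ₁ + e sin θ₁) − (x₂cos θ₂ + e sin θ₂)]) = 41.0000 → r = 41
L² = (x₁ − r cos θ₁)² + (r sin θ₁ − e)² = 19320.9881 → L = 139.0000 → L = 139
check at θ₃=188°: x = 96.3626 (printed 96.3626) ✓

r = 41, L = 139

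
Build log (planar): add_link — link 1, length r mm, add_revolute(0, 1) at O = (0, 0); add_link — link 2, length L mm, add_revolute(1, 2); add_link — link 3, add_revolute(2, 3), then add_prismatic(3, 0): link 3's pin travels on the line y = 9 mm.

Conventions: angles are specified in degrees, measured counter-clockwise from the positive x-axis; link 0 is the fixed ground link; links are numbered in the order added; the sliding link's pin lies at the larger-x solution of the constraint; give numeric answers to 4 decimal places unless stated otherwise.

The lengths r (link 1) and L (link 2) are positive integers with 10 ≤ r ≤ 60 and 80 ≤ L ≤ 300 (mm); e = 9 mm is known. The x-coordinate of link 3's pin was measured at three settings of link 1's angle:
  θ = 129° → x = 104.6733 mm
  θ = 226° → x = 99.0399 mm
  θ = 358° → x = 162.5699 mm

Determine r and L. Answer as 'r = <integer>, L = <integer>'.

constraint per measurement: (x − r cos θ)² + (r sin θ − e)² = L²
subtracting the θ₁ and θ₂ equations cancels the r² and L² terms:
r = (x₁² − x₂²) / (2[(x₁cos θ₁ + e sin θ₁) − (x₂cos θ₂ + e sin θ₂)]) = 35.0001 → r = 35
L² = (x₁ − r cos θ₁)² + (r sin θ₁ − e)² = 16384.0107 → L = 128.0000 → L = 128
check at θ₃=358°: x = 162.5699 (printed 162.5699) ✓

r = 35, L = 128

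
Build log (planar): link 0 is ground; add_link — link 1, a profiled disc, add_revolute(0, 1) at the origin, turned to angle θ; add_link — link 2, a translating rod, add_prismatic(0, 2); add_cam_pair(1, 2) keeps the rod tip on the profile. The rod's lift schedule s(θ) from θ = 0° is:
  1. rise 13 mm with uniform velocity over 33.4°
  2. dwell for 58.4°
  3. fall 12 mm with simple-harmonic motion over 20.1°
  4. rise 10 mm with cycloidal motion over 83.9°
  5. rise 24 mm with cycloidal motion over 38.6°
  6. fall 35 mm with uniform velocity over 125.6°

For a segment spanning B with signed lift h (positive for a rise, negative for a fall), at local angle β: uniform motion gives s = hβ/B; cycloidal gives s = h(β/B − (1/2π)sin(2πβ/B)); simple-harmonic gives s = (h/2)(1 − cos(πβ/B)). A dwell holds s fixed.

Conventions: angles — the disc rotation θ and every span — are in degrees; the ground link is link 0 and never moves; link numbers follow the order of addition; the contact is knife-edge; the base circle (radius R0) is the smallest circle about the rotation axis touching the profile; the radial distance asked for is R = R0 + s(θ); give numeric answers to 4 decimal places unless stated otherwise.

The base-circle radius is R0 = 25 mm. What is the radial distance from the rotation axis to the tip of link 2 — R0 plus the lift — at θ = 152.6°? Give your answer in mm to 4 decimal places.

seg 1 [0°–33.4°] uniform, h=13: full span → s += 13 → s = 13.0000
seg 2 [33.4°–91.8°] dwell: s stays 13.0000
seg 3 [91.8°–111.9°] simple-harmonic, h=-12: full span → s += -12 → s = 1.0000
seg 4 [111.9°–195.8°] cycloidal, h=10: θ=152.6° here. β=40.7, B=83.9. 10·(0.4851 − sin(2π·0.4851)/(2π)) = 4.7022 → s = 5.7022
R = R0 + s = 25 + 5.7022 = 30.7022

30.7022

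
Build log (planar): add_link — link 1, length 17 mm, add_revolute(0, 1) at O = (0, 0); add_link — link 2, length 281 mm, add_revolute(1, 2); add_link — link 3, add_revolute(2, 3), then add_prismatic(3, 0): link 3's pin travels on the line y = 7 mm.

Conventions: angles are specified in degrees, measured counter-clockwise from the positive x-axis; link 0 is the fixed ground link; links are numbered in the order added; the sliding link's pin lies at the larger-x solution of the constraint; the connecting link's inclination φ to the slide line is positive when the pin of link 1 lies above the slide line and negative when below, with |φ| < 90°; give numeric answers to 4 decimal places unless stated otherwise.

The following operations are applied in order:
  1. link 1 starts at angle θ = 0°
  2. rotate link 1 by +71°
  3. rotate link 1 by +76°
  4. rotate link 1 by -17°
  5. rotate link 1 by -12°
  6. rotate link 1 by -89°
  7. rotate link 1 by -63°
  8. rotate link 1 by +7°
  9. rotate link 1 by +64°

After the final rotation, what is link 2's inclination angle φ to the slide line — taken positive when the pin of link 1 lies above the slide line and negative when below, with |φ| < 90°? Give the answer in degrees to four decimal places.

geometry: r = 17 mm, L = 281 mm, e = 7 mm; θ starts at 0°
rotate link 1 by +71°: θ ← 0° +71° = 71°
rotate link 1 by +76°: θ ← 71° +76° = 147°
rotate link 1 by -17°: θ ← 147° -17° = 130°
rotate link 1 by -12°: θ ← 130° -12° = 118°
rotate link 1 by -89°: θ ← 118° -89° = 29°
rotate link 1 by -63°: θ ← 29° -63° = -34°
rotate link 1 by +7°: θ ← -34° +7° = -27°
rotate link 1 by +64°: θ ← -27° +64° = 37°
h = r sin θ − e = 10.230855 − 7 = 3.230855
sin φ = h / L = 3.230855 / 281 = 0.01149771
φ = arcsin(0.01149771) = 0.658785°

0.6588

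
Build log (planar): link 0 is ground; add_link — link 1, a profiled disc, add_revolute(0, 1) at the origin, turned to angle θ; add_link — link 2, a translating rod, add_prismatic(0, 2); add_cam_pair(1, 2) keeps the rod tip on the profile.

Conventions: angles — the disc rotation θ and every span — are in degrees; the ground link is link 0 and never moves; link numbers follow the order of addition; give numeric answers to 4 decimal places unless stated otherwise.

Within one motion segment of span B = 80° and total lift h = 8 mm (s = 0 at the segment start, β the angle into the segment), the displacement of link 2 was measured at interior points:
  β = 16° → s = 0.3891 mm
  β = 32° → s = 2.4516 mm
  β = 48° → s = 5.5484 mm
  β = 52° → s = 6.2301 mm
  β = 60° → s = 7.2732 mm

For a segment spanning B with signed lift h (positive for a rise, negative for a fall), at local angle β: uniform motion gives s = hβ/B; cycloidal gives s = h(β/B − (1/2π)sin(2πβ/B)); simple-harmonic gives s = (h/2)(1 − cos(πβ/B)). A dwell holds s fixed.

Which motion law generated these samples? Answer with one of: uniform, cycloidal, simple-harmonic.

candidates at β/B = r: uniform s = h·r (linear in β); cycloidal s = h·(r − sin(2πr)/(2π)); simple-harmonic s = (h/2)(1 − cos(πr))
β=16°: printed 0.3891 | uniform 1.6000, cycloidal 0.3891, simple-harmonic 0.7639
β=32°: printed 2.4516 | uniform 3.2000, cycloidal 2.4516, simple-harmonic 2.7639
β=48°: printed 5.5484 | uniform 4.8000, cycloidal 5.5484, simple-harmonic 5.2361
β=52°: printed 6.2301 | uniform 5.2000, cycloidal 6.2301, simple-harmonic 5.8160
β=60°: printed 7.2732 | uniform 6.0000, cycloidal 7.2732, simple-harmonic 6.8284
only one law matches every sample → cycloidal

cycloidal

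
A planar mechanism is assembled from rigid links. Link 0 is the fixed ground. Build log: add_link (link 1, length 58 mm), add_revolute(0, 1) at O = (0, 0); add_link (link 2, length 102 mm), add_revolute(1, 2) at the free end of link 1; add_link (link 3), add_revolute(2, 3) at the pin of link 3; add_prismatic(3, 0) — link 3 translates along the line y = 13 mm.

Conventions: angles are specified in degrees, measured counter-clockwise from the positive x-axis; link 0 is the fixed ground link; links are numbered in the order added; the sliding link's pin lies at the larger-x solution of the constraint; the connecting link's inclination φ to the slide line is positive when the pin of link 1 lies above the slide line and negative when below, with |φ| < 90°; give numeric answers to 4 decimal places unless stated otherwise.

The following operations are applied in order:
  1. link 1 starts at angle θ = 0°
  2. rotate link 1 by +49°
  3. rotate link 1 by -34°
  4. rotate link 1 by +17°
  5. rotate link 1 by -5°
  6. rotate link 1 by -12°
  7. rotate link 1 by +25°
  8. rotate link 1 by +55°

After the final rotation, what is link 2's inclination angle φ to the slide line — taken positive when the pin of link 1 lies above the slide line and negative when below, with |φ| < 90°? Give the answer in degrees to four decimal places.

geometry: r = 58 mm, L = 102 mm, e = 13 mm; θ starts at 0°
rotate link 1 by +49°: θ ← 0° +49° = 49°
rotate link 1 by -34°: θ ← 49° -34° = 15°
rotate link 1 by +17°: θ ← 15° +17° = 32°
rotate link 1 by -5°: θ ← 32° -5° = 27°
rotate link 1 by -12°: θ ← 27° -12° = 15°
rotate link 1 by +25°: θ ← 15° +25° = 40°
rotate link 1 by +55°: θ ← 40° +55° = 95°
h = r sin θ − e = 57.779292 − 13 = 44.779292
sin φ = h / L = 44.779292 / 102 = 0.43901267
φ = arcsin(0.43901267) = 26.040903°

26.0409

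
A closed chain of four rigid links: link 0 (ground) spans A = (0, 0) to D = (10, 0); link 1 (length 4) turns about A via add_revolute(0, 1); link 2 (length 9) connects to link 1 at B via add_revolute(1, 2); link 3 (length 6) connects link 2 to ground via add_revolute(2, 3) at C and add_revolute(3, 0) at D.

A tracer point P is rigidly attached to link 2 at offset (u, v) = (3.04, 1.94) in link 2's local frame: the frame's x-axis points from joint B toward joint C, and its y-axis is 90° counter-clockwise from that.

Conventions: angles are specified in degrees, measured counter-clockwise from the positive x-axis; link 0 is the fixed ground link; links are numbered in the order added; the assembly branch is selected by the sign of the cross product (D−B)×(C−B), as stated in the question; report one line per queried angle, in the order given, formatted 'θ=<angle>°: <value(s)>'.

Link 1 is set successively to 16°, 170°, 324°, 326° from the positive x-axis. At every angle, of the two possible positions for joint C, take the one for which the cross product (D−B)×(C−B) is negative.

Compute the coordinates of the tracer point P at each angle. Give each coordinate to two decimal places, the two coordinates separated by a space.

A=(0,0), D=(10.00,0)
θ=16°: B = A + 4.00·(cos16°, sin16°) = (3.8450, 1.1025)
θ=16°: |BD| = 6.2529
θ=16°: circle(B,9.00) ∩ circle(D,6.00): a=6.7248, h=5.9814
θ=16°:   candidates: C₊=(11.5191,5.8045) cross=37.401; C₋=(9.4098,-5.9709) cross=-37.401
θ=16°:   branch - wants cross < 0 → take C=(9.4098,-5.9709) (cross=-37.401)
θ=16°: ex = (C−B)/|BC| = (0.6183,-0.7859); ey = (0.7859,0.6183)
θ=16°: P = B + 3.04·ex + 1.94·ey = (7.2494,-0.0872)
θ=170°: B = A + 4.00·(cos170°, sin170°) = (-3.9392, 0.6946)
θ=170°: |BD| = 13.9565
θ=170°: circle(B,9.00) ∩ circle(D,6.00): a=8.5904, h=2.6842
θ=170°:   candidates: C₊=(4.7741,2.9479) cross=37.462; C₋=(4.5069,-2.4138) cross=-37.462
θ=170°:   branch - wants cross < 0 → take C=(4.5069,-2.4138) (cross=-37.462)
θ=170°: ex = (C−B)/|BC| = (0.9385,-0.3454); ey = (0.3454,0.9385)
θ=170°: P = B + 3.04·ex + 1.94·ey = (-0.4163,1.4653)
θ=324°: B = A + 4.00·(cos324°, sin324°) = (3.2361, -2.3511)
θ=324°: |BD| = 7.1609
θ=324°: circle(B,9.00) ∩ circle(D,6.00): a=6.7225, h=5.9840
θ=324°:   candidates: C₊=(7.6212,5.5083) cross=42.851; C₋=(11.5506,-5.7962) cross=-42.851
θ=324°:   branch - wants cross < 0 → take C=(11.5506,-5.7962) (cross=-42.851)
θ=324°: ex = (C−B)/|BC| = (0.9238,-0.3828); ey = (0.3828,0.9238)
θ=324°: P = B + 3.04·ex + 1.94·ey = (6.7871,-1.7225)
θ=326°: B = A + 4.00·(cos326°, sin326°) = (3.3162, -2.2368)
θ=326°: |BD| = 7.0482
θ=326°: circle(B,9.00) ∩ circle(D,6.00): a=6.7164, h=5.9908
θ=326°:   candidates: C₊=(7.7842,5.5758) cross=42.224; C₋=(11.5866,-5.7864) cross=-42.224
θ=326°:   branch - wants cross < 0 → take C=(11.5866,-5.7864) (cross=-42.224)
θ=326°: ex = (C−B)/|BC| = (0.9189,-0.3944); ey = (0.3944,0.9189)
θ=326°: P = B + 3.04·ex + 1.94·ey = (6.8749,-1.6530)

θ=16°: 7.25 -0.09
θ=170°: -0.42 1.47
θ=324°: 6.79 -1.72
θ=326°: 6.87 -1.65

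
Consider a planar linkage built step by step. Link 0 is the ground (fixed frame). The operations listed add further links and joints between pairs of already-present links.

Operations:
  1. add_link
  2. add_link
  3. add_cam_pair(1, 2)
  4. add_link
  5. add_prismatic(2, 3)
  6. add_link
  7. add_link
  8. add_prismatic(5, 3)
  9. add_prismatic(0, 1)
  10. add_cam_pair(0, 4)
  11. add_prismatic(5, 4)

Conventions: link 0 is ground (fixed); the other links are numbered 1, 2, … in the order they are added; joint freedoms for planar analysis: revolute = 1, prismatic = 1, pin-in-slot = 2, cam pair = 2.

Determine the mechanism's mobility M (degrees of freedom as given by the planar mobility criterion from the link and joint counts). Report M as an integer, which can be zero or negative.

L=1 J1=0 J2=0
add link → L=2 J1=0 J2=0
add link → L=3 J1=0 J2=0
C@1,2 dof=2 J2 → L=3 J1=0 J2=1
add link → L=4 J1=0 J2=1
P@2,3 dof=1 J1 → L=4 J1=1 J2=1
add link → L=5 J1=1 J2=1
add link → L=6 J1=1 J2=1
P@5,3 dof=1 J1 → L=6 J1=2 J2=1
P@0,1 dof=1 J1 → L=6 J1=3 J2=1
C@0,4 dof=2 J2 → L=6 J1=3 J2=2
P@5,4 dof=1 J1 → L=6 J1=4 J2=2
M=3(L−1)−2J1−J2=3·5−2·4−2=5

M = 5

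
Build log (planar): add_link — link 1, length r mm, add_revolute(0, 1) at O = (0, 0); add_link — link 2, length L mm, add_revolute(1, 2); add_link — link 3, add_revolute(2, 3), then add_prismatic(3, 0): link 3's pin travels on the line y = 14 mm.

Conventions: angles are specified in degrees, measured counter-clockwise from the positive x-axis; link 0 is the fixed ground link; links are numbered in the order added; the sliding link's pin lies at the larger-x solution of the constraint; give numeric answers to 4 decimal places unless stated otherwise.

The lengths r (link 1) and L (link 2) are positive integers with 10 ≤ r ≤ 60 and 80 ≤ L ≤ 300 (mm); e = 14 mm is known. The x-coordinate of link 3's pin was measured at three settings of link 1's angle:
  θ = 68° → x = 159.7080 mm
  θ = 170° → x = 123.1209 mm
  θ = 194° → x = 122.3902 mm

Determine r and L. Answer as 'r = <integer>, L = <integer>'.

constraint per measurement: (x − r cos θ)² + (r sin θ − e)² = L²
subtracting the θ₁ and θ₂ equations cancels the r² and L² terms:
r = (x₁² − x₂²) / (2[(x₁cos θ₁ + e sin θ₁) − (x₂cos θ₂ + e sin θ₂)]) = 27.0000 → r = 27
L² = (x₁ − r cos θ₁)² + (r sin θ₁ − e)² = 22500.0001 → L = 150.0000 → L = 150
check at θ₃=194°: x = 122.3902 (printed 122.3902) ✓

r = 27, L = 150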